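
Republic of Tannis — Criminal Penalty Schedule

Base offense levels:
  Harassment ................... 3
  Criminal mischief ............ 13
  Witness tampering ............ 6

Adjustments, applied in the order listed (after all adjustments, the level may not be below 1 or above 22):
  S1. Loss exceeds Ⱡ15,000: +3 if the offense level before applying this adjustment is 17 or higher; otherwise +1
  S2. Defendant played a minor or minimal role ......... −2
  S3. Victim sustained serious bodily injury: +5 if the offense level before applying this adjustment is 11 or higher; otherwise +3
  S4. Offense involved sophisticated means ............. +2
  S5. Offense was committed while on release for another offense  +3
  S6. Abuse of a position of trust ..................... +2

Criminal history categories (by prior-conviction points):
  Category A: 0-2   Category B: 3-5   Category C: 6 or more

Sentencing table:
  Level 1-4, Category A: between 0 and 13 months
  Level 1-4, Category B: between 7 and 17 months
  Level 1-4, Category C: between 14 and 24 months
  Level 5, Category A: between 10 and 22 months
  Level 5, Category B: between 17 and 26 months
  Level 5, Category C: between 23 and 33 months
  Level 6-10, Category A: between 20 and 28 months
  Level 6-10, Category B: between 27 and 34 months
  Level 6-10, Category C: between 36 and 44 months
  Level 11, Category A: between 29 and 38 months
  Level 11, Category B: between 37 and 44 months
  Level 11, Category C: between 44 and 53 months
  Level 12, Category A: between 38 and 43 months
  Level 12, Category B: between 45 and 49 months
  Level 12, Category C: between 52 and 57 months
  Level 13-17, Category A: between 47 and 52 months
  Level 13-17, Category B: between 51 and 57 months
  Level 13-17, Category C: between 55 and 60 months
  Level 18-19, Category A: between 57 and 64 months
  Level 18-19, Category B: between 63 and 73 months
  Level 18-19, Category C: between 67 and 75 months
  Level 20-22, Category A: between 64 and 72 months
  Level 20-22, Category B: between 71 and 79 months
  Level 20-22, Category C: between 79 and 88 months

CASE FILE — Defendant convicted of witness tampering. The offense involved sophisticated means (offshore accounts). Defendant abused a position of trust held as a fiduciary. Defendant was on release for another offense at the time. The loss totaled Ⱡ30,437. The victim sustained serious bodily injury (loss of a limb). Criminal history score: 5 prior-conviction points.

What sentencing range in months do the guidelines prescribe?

Base offense level for witness tampering: 6.
S1 applies (level before this adjustment is 6 < 17, so +1): 6 + 1 = 7.
S2 does not apply.
S3 applies (level before this adjustment is 7 < 11, so +3): 7 + 3 = 10.
S4 applies: 10 + 2 = 12.
S5 applies: 12 + 3 = 15.
S6 applies: 15 + 2 = 17.
Final offense level: 17.
Criminal history: 5 prior points → Category B (3-5).
Level 17 falls in the 13-17 band.
Grid: Level 13-17 × Category B = 51-57 months.

51-57 months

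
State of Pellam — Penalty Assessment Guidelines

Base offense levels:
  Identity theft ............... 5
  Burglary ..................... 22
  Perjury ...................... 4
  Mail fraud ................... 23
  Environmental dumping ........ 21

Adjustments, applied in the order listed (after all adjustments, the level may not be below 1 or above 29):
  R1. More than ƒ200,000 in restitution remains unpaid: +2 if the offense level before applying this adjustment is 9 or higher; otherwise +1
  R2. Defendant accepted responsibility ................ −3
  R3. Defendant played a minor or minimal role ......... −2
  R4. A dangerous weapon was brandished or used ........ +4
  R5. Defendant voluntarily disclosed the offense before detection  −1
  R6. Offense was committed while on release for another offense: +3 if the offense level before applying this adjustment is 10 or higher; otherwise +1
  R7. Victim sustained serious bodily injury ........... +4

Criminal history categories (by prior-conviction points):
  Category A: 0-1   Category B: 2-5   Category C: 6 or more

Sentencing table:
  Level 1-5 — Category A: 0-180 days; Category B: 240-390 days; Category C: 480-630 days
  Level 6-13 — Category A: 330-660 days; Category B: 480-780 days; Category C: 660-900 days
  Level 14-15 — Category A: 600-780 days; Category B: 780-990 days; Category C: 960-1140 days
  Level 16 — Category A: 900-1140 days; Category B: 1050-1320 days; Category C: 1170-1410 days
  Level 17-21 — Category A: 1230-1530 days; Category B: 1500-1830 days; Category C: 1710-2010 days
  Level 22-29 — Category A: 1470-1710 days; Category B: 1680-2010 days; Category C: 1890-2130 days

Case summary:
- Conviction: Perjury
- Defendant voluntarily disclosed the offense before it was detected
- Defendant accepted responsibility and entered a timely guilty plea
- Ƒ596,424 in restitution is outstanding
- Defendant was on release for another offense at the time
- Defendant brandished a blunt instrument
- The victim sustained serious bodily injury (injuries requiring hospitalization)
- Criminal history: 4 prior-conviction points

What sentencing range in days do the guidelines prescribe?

480-780 days

Base offense level for perjury: 4.
R1 applies (level before this adjustment is 4 < 9, so +1): 4 + 1 = 5.
R2 applies: 5 − 3 = 2.
R3 does not apply.
R4 applies: 2 + 4 = 6.
R5 applies: 6 − 1 = 5.
R6 applies (level before this adjustment is 5 < 10, so +1): 5 + 1 = 6.
R7 applies: 6 + 4 = 10.
Final offense level: 10.
Criminal history: 4 prior points → Category B (2-5).
Level 10 falls in the 6-13 band.
Grid: Level 6-13 × Category B = 480-780 days.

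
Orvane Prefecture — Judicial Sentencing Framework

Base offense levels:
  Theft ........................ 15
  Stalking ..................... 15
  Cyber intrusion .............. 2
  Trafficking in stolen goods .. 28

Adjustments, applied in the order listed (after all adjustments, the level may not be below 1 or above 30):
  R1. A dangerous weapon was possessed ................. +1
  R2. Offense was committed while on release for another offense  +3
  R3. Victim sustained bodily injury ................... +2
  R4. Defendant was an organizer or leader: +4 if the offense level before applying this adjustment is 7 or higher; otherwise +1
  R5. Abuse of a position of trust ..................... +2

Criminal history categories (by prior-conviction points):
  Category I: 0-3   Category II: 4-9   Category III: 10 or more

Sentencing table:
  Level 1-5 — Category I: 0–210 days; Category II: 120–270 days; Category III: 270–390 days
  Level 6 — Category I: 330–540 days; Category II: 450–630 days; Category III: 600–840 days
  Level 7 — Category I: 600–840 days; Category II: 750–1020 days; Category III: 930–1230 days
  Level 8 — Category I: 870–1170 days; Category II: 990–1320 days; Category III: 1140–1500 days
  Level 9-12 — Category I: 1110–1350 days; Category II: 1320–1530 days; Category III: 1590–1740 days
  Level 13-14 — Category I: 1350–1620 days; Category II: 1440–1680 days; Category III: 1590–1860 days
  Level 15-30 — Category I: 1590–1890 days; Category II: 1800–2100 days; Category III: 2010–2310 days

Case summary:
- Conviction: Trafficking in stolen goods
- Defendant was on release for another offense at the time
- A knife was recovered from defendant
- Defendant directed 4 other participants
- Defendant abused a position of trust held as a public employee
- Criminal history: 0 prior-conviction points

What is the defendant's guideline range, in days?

1590-1890 days

Base offense level for trafficking in stolen goods: 28.
R1 applies: 28 + 1 = 29.
R2 applies: 29 + 3 = 32.
R4 applies (level before this adjustment is 32 ≥ 7, so +4): 32 + 4 = 36.
R5 applies: 36 + 2 = 38.
Level 38 exceeds the maximum of 30; capped at 30.
Final offense level: 30.
Criminal history: 0 prior points → Category I (0-3).
Level 30 falls in the 15-30 band.
Grid: Level 15-30 × Category I = 1590-1890 days.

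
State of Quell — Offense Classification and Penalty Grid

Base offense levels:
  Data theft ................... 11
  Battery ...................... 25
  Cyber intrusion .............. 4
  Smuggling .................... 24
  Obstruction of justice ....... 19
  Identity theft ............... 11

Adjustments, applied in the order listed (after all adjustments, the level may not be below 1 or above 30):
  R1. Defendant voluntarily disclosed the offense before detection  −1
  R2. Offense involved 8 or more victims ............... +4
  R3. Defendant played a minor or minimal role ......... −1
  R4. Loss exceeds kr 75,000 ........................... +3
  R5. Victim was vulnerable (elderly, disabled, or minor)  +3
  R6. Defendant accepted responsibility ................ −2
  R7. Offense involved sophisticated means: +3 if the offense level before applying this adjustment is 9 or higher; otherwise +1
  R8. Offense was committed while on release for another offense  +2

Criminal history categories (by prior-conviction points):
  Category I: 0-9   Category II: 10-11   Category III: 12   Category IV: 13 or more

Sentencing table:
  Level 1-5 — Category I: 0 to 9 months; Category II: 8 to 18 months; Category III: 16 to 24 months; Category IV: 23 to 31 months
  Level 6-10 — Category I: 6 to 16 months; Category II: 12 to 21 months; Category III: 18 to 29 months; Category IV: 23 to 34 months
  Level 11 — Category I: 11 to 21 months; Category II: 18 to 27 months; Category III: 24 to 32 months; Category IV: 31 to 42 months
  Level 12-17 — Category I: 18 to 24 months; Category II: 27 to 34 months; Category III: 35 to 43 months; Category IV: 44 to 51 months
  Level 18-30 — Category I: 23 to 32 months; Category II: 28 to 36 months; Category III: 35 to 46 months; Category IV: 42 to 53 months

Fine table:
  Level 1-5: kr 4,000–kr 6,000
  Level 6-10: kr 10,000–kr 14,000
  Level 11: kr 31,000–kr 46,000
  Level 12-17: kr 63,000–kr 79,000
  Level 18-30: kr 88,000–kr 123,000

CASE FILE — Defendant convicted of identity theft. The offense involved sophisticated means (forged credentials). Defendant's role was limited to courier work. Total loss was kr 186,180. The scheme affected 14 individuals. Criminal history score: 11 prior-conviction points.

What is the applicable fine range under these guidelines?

Base offense level for identity theft: 11.
R1 does not apply.
R2 applies: 11 + 4 = 15.
R3 applies: 15 − 1 = 14.
R4 applies: 14 + 3 = 17.
R6 does not apply.
R7 applies (level before this adjustment is 17 ≥ 9, so +3): 17 + 3 = 20.
Final offense level: 20.
Level 20 falls in the 18-30 band.
Fine table: Level 18-30 → kr 88,000–kr 123,000.

kr 88,000–kr 123,000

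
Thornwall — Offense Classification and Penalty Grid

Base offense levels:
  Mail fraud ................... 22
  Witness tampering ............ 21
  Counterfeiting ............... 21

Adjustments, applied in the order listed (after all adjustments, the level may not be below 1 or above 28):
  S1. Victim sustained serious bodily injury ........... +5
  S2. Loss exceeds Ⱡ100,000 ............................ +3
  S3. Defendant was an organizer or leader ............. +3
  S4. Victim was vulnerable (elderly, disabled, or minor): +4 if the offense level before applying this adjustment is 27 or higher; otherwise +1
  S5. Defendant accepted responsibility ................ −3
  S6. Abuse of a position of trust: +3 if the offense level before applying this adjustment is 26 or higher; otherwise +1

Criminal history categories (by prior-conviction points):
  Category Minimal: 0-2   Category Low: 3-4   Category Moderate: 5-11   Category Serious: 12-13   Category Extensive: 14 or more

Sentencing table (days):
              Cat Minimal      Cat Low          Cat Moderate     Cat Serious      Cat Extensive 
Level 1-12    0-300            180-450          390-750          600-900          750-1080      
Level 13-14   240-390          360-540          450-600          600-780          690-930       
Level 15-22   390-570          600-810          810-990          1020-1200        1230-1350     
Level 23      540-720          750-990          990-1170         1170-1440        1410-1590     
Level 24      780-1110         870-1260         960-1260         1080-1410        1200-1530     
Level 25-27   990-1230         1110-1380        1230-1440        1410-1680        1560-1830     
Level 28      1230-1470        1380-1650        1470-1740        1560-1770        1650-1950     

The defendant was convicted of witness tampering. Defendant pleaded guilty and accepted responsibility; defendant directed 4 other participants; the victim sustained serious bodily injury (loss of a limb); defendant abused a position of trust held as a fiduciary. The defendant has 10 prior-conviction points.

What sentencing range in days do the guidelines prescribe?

Base offense level for witness tampering: 21.
S1 applies: 21 + 5 = 26.
S3 applies: 26 + 3 = 29.
S5 applies: 29 − 3 = 26.
S6 applies (level before this adjustment is 26 ≥ 26, so +3): 26 + 3 = 29.
Level 29 exceeds the maximum of 28; capped at 28.
Final offense level: 28.
Criminal history: 10 prior points → Category Moderate (5-11).
Level 28 falls in the 28 band.
Grid: Level 28 × Category Moderate = 1470-1740 days.

1470-1740 days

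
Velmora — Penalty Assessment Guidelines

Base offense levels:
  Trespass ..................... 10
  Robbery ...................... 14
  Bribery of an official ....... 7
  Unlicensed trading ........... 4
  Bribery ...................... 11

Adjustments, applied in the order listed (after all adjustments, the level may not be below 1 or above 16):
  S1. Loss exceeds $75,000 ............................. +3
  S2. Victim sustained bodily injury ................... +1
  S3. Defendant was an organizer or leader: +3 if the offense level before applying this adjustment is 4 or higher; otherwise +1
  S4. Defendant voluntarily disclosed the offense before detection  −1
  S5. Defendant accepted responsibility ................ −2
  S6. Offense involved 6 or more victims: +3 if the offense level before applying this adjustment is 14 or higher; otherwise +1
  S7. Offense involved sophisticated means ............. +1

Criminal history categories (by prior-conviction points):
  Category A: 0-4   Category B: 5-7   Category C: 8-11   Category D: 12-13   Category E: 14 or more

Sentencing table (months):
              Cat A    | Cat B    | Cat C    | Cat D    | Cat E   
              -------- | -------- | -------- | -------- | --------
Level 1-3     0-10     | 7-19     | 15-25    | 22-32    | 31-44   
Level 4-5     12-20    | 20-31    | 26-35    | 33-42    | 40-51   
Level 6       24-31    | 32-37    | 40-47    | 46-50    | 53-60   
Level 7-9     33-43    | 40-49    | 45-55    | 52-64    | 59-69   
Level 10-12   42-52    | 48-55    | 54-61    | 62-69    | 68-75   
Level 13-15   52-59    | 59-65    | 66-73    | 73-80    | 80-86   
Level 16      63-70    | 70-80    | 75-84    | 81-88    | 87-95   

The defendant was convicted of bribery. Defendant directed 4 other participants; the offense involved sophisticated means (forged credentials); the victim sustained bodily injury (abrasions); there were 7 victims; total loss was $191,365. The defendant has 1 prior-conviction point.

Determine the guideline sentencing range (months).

Base offense level for bribery: 11.
S1 applies: 11 + 3 = 14.
S2 applies: 14 + 1 = 15.
S3 applies (level before this adjustment is 15 ≥ 4, so +3): 15 + 3 = 18.
S5 does not apply.
S6 applies (level before this adjustment is 18 ≥ 14, so +3): 18 + 3 = 21.
S7 applies: 21 + 1 = 22.
Level 22 exceeds the maximum of 16; capped at 16.
Final offense level: 16.
Criminal history: 1 prior point → Category A (0-4).
Level 16 falls in the 16 band.
Grid: Level 16 × Category A = 63-70 months.

63-70 months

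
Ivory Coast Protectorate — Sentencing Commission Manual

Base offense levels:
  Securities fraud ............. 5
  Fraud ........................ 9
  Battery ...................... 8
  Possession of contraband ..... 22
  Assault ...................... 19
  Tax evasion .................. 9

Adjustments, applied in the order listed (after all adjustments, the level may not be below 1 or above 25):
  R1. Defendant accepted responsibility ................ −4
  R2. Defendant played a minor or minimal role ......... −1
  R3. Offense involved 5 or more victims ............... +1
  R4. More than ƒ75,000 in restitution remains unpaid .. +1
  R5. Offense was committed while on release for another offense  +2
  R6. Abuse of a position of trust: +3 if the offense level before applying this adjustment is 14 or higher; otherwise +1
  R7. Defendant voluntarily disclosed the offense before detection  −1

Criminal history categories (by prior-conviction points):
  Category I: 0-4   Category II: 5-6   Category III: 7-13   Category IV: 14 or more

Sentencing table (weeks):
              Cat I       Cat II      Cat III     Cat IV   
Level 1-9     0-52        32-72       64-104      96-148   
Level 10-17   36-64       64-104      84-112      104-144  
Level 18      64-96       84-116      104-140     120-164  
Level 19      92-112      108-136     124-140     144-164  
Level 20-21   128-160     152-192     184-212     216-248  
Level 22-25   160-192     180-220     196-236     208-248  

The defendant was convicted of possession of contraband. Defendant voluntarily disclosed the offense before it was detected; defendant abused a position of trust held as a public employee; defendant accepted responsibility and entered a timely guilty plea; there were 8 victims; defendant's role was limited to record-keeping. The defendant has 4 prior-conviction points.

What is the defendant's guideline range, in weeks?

Base offense level for possession of contraband: 22.
R1 applies: 22 − 4 = 18.
R2 applies: 18 − 1 = 17.
R3 applies: 17 + 1 = 18.
R6 applies (level before this adjustment is 18 ≥ 14, so +3): 18 + 3 = 21.
R7 applies: 21 − 1 = 20.
Final offense level: 20.
Criminal history: 4 prior points → Category I (0-4).
Level 20 falls in the 20-21 band.
Grid: Level 20-21 × Category I = 128-160 weeks.

128-160 weeks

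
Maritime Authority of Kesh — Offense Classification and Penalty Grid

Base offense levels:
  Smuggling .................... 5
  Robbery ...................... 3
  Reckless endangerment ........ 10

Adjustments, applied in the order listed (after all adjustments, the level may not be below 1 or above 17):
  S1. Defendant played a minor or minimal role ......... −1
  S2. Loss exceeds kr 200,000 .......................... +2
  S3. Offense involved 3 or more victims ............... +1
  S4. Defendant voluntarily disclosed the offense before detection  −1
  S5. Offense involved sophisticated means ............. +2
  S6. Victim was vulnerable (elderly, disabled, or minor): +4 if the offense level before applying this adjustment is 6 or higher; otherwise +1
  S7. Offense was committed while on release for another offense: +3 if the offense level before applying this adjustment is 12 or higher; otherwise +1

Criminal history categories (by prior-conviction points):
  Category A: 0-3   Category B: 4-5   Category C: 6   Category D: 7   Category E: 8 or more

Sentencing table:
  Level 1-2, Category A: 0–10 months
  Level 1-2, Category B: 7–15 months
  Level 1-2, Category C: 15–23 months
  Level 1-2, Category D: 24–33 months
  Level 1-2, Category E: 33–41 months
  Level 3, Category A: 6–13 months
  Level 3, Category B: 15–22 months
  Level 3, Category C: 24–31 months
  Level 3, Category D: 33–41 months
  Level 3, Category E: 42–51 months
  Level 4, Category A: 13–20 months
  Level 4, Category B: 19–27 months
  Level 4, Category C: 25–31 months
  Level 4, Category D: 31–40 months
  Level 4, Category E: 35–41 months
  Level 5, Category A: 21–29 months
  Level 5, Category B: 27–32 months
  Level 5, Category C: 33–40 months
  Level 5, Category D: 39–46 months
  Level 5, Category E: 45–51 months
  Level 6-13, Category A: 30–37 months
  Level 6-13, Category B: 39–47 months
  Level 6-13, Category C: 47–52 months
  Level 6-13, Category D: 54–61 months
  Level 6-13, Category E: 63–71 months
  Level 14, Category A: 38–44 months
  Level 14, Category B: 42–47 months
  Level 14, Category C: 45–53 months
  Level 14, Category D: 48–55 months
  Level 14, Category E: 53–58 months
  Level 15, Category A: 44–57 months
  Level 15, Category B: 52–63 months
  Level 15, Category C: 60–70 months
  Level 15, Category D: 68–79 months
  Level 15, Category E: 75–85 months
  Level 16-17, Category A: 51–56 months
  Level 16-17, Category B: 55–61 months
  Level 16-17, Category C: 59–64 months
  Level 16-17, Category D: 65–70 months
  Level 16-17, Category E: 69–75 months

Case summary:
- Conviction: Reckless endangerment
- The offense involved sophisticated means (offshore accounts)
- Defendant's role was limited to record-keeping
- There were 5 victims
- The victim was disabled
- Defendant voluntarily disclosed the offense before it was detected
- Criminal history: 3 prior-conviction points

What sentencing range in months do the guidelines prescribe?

44-57 months

Base offense level for reckless endangerment: 10.
S1 applies: 10 − 1 = 9.
S2 does not apply.
S3 applies: 9 + 1 = 10.
S4 applies: 10 − 1 = 9.
S5 applies: 9 + 2 = 11.
S6 applies (level before this adjustment is 11 ≥ 6, so +4): 11 + 4 = 15.
Final offense level: 15.
Criminal history: 3 prior points → Category A (0-3).
Level 15 falls in the 15 band.
Grid: Level 15 × Category A = 44-57 months.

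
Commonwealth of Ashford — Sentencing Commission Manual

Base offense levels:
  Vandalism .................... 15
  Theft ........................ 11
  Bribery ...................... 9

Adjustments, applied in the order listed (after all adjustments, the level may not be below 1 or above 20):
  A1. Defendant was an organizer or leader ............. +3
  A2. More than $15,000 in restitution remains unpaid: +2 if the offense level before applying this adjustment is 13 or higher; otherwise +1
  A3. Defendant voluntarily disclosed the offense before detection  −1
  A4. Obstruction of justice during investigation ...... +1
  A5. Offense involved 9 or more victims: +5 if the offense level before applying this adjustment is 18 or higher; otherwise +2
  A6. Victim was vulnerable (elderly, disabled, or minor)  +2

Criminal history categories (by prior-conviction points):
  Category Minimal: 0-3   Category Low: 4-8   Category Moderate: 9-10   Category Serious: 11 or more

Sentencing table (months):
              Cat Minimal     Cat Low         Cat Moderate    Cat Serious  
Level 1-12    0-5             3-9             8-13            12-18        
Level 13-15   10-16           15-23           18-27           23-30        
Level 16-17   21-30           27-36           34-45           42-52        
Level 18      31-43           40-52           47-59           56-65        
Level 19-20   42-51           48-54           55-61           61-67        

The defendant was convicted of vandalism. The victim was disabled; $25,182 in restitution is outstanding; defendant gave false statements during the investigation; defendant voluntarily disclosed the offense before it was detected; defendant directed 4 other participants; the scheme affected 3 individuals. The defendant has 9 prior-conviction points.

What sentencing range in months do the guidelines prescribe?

Base offense level for vandalism: 15.
A1 applies: 15 + 3 = 18.
A2 applies (level before this adjustment is 18 ≥ 13, so +2): 18 + 2 = 20.
A3 applies: 20 − 1 = 19.
A4 applies: 19 + 1 = 20.
A5 does not apply.
A6 applies: 20 + 2 = 22.
Level 22 exceeds the maximum of 20; capped at 20.
Final offense level: 20.
Criminal history: 9 prior points → Category Moderate (9-10).
Level 20 falls in the 19-20 band.
Grid: Level 19-20 × Category Moderate = 55-61 months.

55-61 months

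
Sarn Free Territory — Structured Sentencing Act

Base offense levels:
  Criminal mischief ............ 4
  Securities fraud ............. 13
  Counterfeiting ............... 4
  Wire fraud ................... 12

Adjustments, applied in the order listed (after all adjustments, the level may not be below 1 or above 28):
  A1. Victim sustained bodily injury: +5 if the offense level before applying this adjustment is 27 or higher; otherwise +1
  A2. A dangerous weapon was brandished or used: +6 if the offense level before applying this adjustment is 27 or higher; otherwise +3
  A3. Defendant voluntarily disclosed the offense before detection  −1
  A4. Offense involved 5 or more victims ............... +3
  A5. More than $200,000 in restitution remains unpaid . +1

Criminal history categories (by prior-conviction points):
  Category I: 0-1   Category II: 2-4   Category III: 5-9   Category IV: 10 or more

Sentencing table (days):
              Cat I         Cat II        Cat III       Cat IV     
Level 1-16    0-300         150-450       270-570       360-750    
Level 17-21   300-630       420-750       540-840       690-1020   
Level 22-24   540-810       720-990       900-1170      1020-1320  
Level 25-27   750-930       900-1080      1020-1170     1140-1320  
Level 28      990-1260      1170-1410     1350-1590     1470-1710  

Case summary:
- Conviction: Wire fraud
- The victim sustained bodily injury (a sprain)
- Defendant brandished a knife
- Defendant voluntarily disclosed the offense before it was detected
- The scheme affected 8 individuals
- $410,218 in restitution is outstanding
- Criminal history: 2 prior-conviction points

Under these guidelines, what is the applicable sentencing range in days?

Base offense level for wire fraud: 12.
A1 applies (level before this adjustment is 12 < 27, so +1): 12 + 1 = 13.
A2 applies (level before this adjustment is 13 < 27, so +3): 13 + 3 = 16.
A3 applies: 16 − 1 = 15.
A4 applies: 15 + 3 = 18.
A5 applies: 18 + 1 = 19.
Final offense level: 19.
Criminal history: 2 prior points → Category II (2-4).
Level 19 falls in the 17-21 band.
Grid: Level 17-21 × Category II = 420-750 days.

420-750 days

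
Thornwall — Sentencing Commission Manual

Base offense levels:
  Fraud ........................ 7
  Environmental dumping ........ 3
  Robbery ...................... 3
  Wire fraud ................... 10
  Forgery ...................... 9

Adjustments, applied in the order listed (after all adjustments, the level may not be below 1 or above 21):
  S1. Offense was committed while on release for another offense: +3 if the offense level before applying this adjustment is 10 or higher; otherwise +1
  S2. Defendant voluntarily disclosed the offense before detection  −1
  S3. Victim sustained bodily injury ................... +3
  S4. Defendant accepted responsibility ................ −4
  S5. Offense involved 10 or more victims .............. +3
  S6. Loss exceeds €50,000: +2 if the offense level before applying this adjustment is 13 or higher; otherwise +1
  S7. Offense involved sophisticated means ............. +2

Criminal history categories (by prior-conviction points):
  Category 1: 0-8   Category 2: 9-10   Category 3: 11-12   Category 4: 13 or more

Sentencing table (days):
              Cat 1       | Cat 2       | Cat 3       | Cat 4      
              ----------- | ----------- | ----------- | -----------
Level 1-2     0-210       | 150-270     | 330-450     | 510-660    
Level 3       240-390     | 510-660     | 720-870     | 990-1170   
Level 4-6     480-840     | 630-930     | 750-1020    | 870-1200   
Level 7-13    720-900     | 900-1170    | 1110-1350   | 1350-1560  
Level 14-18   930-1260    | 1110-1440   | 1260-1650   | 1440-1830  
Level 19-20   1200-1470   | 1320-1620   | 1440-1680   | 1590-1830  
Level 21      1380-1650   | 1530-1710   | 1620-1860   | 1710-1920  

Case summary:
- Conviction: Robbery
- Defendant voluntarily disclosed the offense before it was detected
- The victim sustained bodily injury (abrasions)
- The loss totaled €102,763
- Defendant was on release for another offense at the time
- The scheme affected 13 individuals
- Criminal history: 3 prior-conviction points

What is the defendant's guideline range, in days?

720-900 days

Base offense level for robbery: 3.
S1 applies (level before this adjustment is 3 < 10, so +1): 3 + 1 = 4.
S2 applies: 4 − 1 = 3.
S3 applies: 3 + 3 = 6.
S4 does not apply.
S5 applies: 6 + 3 = 9.
S6 applies (level before this adjustment is 9 < 13, so +1): 9 + 1 = 10.
S7 does not apply.
Final offense level: 10.
Criminal history: 3 prior points → Category 1 (0-8).
Level 10 falls in the 7-13 band.
Grid: Level 7-13 × Category 1 = 720-900 days.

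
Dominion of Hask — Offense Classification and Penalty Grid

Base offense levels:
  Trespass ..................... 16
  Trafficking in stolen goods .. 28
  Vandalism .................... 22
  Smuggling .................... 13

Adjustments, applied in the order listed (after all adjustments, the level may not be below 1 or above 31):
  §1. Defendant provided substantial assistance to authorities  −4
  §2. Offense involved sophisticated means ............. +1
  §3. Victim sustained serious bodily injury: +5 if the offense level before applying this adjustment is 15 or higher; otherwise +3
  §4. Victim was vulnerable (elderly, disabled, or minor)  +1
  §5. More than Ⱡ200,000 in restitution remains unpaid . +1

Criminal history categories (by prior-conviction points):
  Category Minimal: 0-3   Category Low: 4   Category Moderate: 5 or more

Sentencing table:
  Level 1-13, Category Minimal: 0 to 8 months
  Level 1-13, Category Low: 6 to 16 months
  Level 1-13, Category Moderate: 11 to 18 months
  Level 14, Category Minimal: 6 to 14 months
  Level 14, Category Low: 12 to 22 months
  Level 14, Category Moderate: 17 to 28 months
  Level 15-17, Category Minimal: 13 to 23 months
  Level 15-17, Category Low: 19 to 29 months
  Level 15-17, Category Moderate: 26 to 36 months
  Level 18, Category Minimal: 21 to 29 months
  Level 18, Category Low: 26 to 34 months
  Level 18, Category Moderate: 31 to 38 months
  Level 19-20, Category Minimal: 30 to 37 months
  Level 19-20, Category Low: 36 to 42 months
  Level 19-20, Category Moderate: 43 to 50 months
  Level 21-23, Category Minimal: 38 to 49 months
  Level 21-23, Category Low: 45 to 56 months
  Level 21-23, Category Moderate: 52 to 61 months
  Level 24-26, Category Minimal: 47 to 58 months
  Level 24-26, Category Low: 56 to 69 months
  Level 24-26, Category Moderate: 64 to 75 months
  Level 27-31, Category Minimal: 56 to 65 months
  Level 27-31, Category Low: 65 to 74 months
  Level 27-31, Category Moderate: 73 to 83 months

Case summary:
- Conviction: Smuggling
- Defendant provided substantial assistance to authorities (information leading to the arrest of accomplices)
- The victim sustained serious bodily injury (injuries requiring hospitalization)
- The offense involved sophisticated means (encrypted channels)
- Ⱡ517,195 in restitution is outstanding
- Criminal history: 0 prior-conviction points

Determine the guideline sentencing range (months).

6-14 months

Base offense level for smuggling: 13.
§1 applies: 13 − 4 = 9.
§2 applies: 9 + 1 = 10.
§3 applies (level before this adjustment is 10 < 15, so +3): 10 + 3 = 13.
§4 does not apply.
§5 applies: 13 + 1 = 14.
Final offense level: 14.
Criminal history: 0 prior points → Category Minimal (0-3).
Level 14 falls in the 14 band.
Grid: Level 14 × Category Minimal = 6-14 months.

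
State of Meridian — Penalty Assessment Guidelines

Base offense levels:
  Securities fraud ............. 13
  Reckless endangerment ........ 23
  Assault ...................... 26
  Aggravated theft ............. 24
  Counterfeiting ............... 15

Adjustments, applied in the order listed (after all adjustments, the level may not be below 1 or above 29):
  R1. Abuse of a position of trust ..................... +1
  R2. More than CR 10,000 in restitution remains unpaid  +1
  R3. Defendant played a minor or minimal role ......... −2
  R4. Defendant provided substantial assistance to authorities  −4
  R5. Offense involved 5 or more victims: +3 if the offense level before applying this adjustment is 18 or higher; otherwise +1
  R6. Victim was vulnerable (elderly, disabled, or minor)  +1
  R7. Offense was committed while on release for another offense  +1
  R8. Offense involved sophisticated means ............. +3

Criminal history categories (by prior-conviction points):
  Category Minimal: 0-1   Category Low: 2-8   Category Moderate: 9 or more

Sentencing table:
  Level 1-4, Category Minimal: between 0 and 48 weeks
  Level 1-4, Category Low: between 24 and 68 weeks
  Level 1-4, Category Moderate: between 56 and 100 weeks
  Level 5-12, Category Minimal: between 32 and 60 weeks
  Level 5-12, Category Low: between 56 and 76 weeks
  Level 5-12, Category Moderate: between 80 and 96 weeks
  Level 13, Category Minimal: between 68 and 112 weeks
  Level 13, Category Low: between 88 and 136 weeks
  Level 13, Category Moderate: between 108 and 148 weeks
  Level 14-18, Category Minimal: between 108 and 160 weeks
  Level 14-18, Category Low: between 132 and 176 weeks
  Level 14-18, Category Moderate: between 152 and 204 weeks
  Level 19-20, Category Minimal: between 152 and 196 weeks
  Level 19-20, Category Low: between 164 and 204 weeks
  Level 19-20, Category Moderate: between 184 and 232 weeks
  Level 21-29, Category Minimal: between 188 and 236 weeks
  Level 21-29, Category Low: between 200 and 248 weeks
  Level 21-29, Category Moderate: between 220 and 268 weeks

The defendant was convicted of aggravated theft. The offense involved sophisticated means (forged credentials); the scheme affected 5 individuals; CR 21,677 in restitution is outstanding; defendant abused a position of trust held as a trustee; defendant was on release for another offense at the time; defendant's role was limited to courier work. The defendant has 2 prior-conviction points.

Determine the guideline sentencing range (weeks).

Base offense level for aggravated theft: 24.
R1 applies: 24 + 1 = 25.
R2 applies: 25 + 1 = 26.
R3 applies: 26 − 2 = 24.
R4 does not apply.
R5 applies (level before this adjustment is 24 ≥ 18, so +3): 24 + 3 = 27.
R7 applies: 27 + 1 = 28.
R8 applies: 28 + 3 = 31.
Level 31 exceeds the maximum of 29; capped at 29.
Final offense level: 29.
Criminal history: 2 prior points → Category Low (2-8).
Level 29 falls in the 21-29 band.
Grid: Level 21-29 × Category Low = 200-248 weeks.

200-248 weeks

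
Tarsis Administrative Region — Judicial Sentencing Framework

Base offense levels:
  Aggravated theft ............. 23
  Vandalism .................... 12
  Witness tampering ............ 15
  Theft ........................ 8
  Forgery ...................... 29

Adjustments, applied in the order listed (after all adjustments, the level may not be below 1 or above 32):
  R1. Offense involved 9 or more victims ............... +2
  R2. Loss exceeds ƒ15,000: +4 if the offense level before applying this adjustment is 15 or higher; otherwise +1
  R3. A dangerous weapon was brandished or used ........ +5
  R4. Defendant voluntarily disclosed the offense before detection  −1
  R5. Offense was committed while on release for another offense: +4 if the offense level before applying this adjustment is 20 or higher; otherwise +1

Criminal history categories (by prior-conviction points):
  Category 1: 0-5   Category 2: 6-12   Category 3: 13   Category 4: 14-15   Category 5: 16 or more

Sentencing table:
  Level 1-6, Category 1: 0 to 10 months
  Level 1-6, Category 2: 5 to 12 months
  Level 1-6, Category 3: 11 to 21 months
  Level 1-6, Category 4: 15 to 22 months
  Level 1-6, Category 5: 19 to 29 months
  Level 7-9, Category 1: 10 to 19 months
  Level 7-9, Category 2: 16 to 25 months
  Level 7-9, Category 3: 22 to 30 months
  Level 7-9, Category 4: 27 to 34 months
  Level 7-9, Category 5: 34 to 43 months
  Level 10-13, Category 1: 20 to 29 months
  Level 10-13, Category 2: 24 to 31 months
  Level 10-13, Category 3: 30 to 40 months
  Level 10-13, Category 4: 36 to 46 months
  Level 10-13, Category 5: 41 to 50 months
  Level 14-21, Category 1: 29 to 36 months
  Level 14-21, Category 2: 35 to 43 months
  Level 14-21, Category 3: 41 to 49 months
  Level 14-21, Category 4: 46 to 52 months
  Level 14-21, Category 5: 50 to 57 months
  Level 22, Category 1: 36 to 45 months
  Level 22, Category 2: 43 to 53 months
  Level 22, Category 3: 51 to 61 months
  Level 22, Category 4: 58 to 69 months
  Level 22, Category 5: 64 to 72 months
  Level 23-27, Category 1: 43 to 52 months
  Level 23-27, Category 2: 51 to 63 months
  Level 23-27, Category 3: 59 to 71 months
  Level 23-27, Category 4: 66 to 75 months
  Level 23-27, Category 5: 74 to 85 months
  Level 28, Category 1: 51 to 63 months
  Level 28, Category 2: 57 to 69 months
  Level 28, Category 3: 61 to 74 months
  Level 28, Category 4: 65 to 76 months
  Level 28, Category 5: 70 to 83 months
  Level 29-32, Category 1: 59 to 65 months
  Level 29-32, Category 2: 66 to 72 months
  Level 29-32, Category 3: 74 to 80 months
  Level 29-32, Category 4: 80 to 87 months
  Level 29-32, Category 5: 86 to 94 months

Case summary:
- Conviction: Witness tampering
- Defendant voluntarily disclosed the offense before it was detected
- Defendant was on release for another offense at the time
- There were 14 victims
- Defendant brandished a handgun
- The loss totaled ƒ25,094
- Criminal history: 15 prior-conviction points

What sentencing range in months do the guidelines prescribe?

Base offense level for witness tampering: 15.
R1 applies: 15 + 2 = 17.
R2 applies (level before this adjustment is 17 ≥ 15, so +4): 17 + 4 = 21.
R3 applies: 21 + 5 = 26.
R4 applies: 26 − 1 = 25.
R5 applies (level before this adjustment is 25 ≥ 20, so +4): 25 + 4 = 29.
Final offense level: 29.
Criminal history: 15 prior points → Category 4 (14-15).
Level 29 falls in the 29-32 band.
Grid: Level 29-32 × Category 4 = 80-87 months.

80-87 months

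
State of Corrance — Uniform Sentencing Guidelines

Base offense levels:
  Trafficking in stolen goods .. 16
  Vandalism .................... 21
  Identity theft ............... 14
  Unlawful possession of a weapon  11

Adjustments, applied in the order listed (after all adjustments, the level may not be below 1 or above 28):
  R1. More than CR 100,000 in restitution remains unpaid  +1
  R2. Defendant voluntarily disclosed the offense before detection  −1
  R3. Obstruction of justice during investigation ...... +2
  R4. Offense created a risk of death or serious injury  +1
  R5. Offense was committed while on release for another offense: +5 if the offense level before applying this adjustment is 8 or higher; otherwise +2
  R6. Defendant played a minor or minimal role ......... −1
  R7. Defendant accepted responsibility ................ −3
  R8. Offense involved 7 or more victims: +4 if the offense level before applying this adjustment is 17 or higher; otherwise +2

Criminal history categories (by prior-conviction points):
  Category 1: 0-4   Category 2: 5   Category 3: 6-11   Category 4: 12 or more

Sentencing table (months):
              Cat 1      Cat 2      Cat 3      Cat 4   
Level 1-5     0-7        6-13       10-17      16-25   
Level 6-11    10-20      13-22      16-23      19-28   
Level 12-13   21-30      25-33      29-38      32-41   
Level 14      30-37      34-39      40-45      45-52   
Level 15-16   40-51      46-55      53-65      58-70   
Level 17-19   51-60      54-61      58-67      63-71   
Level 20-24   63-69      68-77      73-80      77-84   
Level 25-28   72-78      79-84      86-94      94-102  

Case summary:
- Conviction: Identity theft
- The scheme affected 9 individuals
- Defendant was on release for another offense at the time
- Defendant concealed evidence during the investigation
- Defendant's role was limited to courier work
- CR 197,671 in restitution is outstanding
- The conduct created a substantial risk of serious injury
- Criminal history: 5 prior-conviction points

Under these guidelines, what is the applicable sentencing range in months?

79-84 months

Base offense level for identity theft: 14.
R1 applies: 14 + 1 = 15.
R2 does not apply.
R3 applies: 15 + 2 = 17.
R4 applies: 17 + 1 = 18.
R5 applies (level before this adjustment is 18 ≥ 8, so +5): 18 + 5 = 23.
R6 applies: 23 − 1 = 22.
R8 applies (level before this adjustment is 22 ≥ 17, so +4): 22 + 4 = 26.
Final offense level: 26.
Criminal history: 5 prior points → Category 2 (5).
Level 26 falls in the 25-28 band.
Grid: Level 25-28 × Category 2 = 79-84 months.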